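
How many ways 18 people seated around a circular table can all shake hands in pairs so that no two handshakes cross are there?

With 18 = 2·9 people, non-crossing handshake pairings are non-crossing perfect matchings on a circle, counted by C_9.
C_9 = 4862.

4862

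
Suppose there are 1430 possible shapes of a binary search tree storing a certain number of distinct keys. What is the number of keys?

Binary search tree shapes on n keys are counted by C_n. The Catalan number equal to 1430 is C_8.

8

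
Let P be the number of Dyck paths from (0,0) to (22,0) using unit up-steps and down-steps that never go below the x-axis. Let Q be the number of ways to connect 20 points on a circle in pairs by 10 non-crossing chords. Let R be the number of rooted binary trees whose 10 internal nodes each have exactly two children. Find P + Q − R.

Dyck paths of semilength n (length 2n) are counted by C_n; here n = 11. So P = C_11 = 58786.
Pairing 20 circle points by 10 non-crossing chords gives C_10 matchings. So Q = C_10 = 16796.
The number of full binary trees on 10 internal nodes is the Catalan number C_10. So R = C_10 = 16796.
P + Q − R = 58786 + 16796 − 16796 = 58786.

58786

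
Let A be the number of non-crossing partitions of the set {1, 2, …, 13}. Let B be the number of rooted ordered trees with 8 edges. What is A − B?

The non-crossing partitions of [13] form a lattice of size C_13. So A = C_13 = 742900.
A rooted plane tree with 8 edges has 9 nodes, and the count is C_8. So B = C_8 = 1430.
A − B = 742900 − 1430 = 741470.

741470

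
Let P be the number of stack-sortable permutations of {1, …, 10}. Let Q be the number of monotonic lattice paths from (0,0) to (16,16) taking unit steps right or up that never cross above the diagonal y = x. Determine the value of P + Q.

35374466

By Knuth's characterisation, the stack-sortable permutations of length 10 are the 231-avoiders, numbering C_10. So P = C_10 = 16796.
Monotone paths in an n×n grid that stay weakly below the diagonal are counted by C_n; here n = 16. So Q = C_16 = 35357670.
P + Q = 16796 + 35357670 = 35374466.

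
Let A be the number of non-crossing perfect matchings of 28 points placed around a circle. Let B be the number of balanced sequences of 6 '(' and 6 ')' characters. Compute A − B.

Pairing 28 circle points by 14 non-crossing chords gives C_14 matchings. So A = C_14 = 2674440.
Balanced strings of n pairs of brackets are counted by C_n; here n = 6. So B = C_6 = 132.
A − B = 2674440 − 132 = 2674308.

2674308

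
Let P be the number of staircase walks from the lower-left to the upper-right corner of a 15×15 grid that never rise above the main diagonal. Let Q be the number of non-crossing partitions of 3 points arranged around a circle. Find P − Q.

9694840

Monotone paths in an n×n grid that stay weakly below the diagonal are counted by C_n; here n = 15. So P = C_15 = 9694845.
Non-crossing partitions of an n-element set are counted by C_n; here n = 3. So Q = C_3 = 5.
P − Q = 9694845 − 5 = 9694840.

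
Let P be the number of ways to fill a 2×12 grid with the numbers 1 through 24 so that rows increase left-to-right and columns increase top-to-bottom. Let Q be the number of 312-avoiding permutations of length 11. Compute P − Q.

Standard Young tableaux of shape 2×n are counted by C_n; here n = 12. So P = C_12 = 208012.
Permutations of [n] avoiding any single length-3 pattern are counted by C_n; here n = 11. So Q = C_11 = 58786.
P − Q = 208012 − 58786 = 149226.

149226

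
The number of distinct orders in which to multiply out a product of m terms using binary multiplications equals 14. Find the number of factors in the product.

Parenthesizations of m factors are counted by C_{m−1}. Since C_4 = 14, the index is 4.
So the index is 4, and the number of factors is 4 + 1 = 5.

5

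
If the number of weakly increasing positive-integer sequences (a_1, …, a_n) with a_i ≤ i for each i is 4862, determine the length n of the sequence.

9

Such sub-staircase sequences of length n are counted by C_n, and C_9 = 4862.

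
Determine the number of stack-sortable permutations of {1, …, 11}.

58786

Stack-sortable permutations are exactly the 231-avoiding ones, counted by C_n; here n = 11.
C_11 = C(22,11)/12 = 705432/12 = 58786.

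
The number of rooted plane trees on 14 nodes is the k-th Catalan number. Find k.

A rooted plane tree on 14 nodes has 13 edges, and such trees are counted by C_13.

13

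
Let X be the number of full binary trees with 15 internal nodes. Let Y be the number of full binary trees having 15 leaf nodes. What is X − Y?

7020405

Full binary trees with n internal nodes are counted by C_n; here n = 15. So X = C_15 = 9694845.
A full binary tree with L leaves has L−1 internal nodes and is counted by C_{L−1}; L = 15 gives C_14. So Y = C_14 = 2674440.
X − Y = 9694845 − 2674440 = 7020405.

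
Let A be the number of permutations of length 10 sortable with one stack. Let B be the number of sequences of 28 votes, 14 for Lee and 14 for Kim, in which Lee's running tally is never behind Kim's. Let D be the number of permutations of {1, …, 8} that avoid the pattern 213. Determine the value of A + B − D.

Stack-sortable permutations are exactly the 231-avoiding ones, counted by C_n; here n = 10. So A = C_10 = 16796.
Reading a vote for the leader as '(' and for the other as ')' turns such a sequence into a balanced string of 14 pairs, so the count is C_14. So B = C_14 = 2674440.
For any fixed pattern of length 3, the pattern-avoiding permutations of [8] number C_8. So D = C_8 = 1430.
A + B − D = 16796 + 2674440 − 1430 = 2689806.

2689806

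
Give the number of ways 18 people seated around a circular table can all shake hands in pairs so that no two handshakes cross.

Non-crossing handshake pairings of 2n people are counted by C_n; 18 people gives n = 9.
C_9 = 4862.

4862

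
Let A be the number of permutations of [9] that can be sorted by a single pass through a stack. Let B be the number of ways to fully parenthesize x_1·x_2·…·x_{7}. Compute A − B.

By Knuth's characterisation, the stack-sortable permutations of length 9 are the 231-avoiders, numbering C_9. So A = C_9 = 4862.
Ways to associate a product of 7 factors correspond to binary trees on 7 leaves, so the count is C_6. So B = C_6 = 132.
A − B = 4862 − 132 = 4730.

4730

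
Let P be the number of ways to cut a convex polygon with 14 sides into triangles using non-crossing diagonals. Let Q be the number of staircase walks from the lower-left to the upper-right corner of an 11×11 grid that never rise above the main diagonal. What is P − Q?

149226

Triangulations of a convex m-gon are counted by C_{m−2}; with m = 14 this is C_12. So P = C_12 = 208012.
Monotone paths in an n×n grid that stay weakly below the diagonal are counted by C_n; here n = 11. So Q = C_11 = 58786.
P − Q = 208012 − 58786 = 149226.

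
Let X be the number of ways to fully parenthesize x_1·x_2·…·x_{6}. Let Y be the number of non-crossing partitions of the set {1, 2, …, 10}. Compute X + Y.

16838

Ways to associate a product of 6 factors correspond to binary trees on 6 leaves, so the count is C_5. So X = C_5 = 42.
Non-crossing partitions of an n-element set are counted by C_n; here n = 10. So Y = C_10 = 16796.
X + Y = 42 + 16796 = 16838.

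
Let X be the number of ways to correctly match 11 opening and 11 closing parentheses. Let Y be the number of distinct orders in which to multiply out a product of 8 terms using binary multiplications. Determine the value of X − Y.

Balanced strings of n pairs of brackets are counted by C_n; here n = 11. So X = C_11 = 58786.
Ways to associate a product of 8 factors correspond to binary trees on 8 leaves, so the count is C_7. So Y = C_7 = 429.
X − Y = 58786 − 429 = 58357.

58357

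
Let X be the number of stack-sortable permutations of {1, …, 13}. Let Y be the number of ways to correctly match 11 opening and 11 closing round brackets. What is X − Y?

684114

By Knuth's characterisation, the stack-sortable permutations of length 13 are the 231-avoiders, numbering C_13. So X = C_13 = 742900.
A balanced arrangement of 11 bracket pairs is a Dyck word of semilength 11, so the count is C_11. So Y = C_11 = 58786.
X − Y = 742900 − 58786 = 684114.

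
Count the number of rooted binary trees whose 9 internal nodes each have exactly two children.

4862

The number of full binary trees on 9 internal nodes is the Catalan number C_9.
C_9 = C_8 · 2(2·8+1)/(8+2) = 1430 · 34/10 = 4862.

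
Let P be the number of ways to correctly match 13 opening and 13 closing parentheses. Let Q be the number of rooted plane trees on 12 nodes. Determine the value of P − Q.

A balanced arrangement of 13 bracket pairs is a Dyck word of semilength 13, so the count is C_13. So P = C_13 = 742900.
A rooted plane tree on 12 nodes has 11 edges, and such trees are counted by C_11. So Q = C_11 = 58786.
P − Q = 742900 − 58786 = 684114.

684114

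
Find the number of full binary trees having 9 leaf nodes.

1430

Full binary trees with 9 leaves have 9−1 = 8 internal nodes, so there are C_8 of them.
C_8 = C(16,8)/9 = 12870/9 = 1430.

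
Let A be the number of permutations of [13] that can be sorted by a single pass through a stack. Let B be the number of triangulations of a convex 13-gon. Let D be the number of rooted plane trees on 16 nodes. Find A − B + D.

10378959

By Knuth's characterisation, the stack-sortable permutations of length 13 are the 231-avoiders, numbering C_13. So A = C_13 = 742900.
The number of triangulations of a 13-gon is the Catalan number C_11 (index = sides − 2). So B = C_11 = 58786.
A rooted plane tree on 16 nodes has 15 edges, and such trees are counted by C_15. So D = C_15 = 9694845.
A − B + D = 742900 − 58786 + 9694845 = 10378959.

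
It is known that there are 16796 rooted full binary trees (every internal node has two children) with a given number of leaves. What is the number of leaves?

11

Full binary trees with L leaves are counted by C_{L−1}, and C_10 = 16796.
So the index is 10, and the number of leaves is 10 + 1 = 11.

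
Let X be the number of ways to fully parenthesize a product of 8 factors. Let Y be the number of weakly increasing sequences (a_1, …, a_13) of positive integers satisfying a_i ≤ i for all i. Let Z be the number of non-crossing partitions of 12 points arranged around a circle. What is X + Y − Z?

Parenthesizations of m factors correspond to full binary trees with m leaves, counted by C_{m−1}; m = 8 gives C_7. So X = C_7 = 429.
Weakly increasing sequences with a_i ≤ i biject with Dyck paths of semilength 13, so there are C_13. So Y = C_13 = 742900.
The non-crossing partitions of [12] form a lattice of size C_12. So Z = C_12 = 208012.
X + Y − Z = 429 + 742900 − 208012 = 535317.

535317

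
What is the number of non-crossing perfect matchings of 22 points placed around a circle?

58786

Pairing 22 circle points by 11 non-crossing chords gives C_11 matchings.
C_11 = 58786.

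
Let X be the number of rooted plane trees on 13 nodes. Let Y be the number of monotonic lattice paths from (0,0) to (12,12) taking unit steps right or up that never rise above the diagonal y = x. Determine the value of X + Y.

416024

A rooted plane tree on 13 nodes has 12 edges, and such trees are counted by C_12. So X = C_12 = 208012.
Monotone paths in an n×n grid that stay weakly below the diagonal are counted by C_n; here n = 12. So Y = C_12 = 208012.
X + Y = 208012 + 208012 = 416024.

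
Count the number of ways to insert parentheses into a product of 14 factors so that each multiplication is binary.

Bracketing 14 factors into binary products is counted by C_{14−1} = C_13.
C_13 = C(26,13)/14 = 10400600/14 = 742900.

742900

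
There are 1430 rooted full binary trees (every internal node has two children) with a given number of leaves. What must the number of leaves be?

Full binary trees with L leaves are counted by C_{L−1}. Since C_8 = 1430, the index is 8.
So the index is 8, and the number of leaves is 8 + 1 = 9.

9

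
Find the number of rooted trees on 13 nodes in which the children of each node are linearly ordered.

208012

A rooted plane tree on 13 nodes has 12 edges, and such trees are counted by C_12.
C_12 = C(24,12)/13 = 2704156/13 = 208012.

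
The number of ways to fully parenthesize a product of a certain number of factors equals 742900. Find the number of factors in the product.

14

Parenthesizations of m factors are counted by C_{m−1}. Since C_13 = 742900, the index is 13.
So the index is 13, and the number of factors is 13 + 1 = 14.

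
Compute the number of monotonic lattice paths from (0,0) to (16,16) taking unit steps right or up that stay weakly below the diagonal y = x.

Monotone paths in an n×n grid that stay weakly below the diagonal are counted by C_n; here n = 16.
C_16 = 35357670.

35357670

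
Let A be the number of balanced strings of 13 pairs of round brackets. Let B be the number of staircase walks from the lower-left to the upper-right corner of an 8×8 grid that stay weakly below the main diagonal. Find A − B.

With 13 pairs the number of balanced bracket strings is the Catalan number C_13. So A = C_13 = 742900.
Monotone paths in an n×n grid that stay weakly below the diagonal are counted by C_n; here n = 8. So B = C_8 = 1430.
A − B = 742900 − 1430 = 741470.

741470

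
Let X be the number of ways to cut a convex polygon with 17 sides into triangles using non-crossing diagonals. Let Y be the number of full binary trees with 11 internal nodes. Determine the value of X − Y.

A convex 17-gon is triangulated into 15 triangles, and the number of such triangulations is the Catalan number C_{17−2} = C_15. So X = C_15 = 9694845.
Full binary trees with n internal nodes are counted by C_n; here n = 11. So Y = C_11 = 58786.
X − Y = 9694845 − 58786 = 9636059.

9636059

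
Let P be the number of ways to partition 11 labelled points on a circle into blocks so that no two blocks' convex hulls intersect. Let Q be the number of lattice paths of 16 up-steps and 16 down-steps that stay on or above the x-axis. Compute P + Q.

Non-crossing partitions of an n-element set are counted by C_n; here n = 11. So P = C_11 = 58786.
A Dyck path with 16 up-steps and 16 down-steps has semilength 16, so there are C_16 of them. So Q = C_16 = 35357670.
P + Q = 58786 + 35357670 = 35416456.

35416456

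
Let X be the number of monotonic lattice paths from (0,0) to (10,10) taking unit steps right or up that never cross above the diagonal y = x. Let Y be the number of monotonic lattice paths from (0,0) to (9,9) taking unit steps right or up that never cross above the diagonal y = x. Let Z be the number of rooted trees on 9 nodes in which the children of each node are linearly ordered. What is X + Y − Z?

20228

Monotone paths in an n×n grid that stay weakly below the diagonal are counted by C_n; here n = 10. So X = C_10 = 16796.
Monotone paths in an n×n grid that stay weakly below the diagonal are counted by C_n; here n = 9. So Y = C_9 = 4862.
Rooted ordered (plane) trees on m nodes have m−1 edges and are counted by C_{m−1}; m = 9 gives C_8. So Z = C_8 = 1430.
X + Y − Z = 16796 + 4862 − 1430 = 20228.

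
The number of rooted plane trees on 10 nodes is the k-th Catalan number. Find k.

9

Rooted ordered (plane) trees on m nodes have m−1 edges and are counted by C_{m−1}; m = 10 gives C_9.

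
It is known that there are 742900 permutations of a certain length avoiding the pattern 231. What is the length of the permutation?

13

Permutations of [n] avoiding a fixed length-3 pattern are counted by C_n. Since C_13 = 742900, the index is 13.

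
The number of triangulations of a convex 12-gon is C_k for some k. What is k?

Triangulations of a convex m-gon are counted by C_{m−2}; with m = 12 this is C_10.

10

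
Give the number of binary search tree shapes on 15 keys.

Rooted binary trees with 15 nodes (each child slot possibly empty) number C_15.
C_15 = C_14 · 2(2·14+1)/(14+2) = 2674440 · 58/16 = 9694845.

9694845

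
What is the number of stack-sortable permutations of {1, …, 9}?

By Knuth's characterisation, the stack-sortable permutations of length 9 are the 231-avoiders, numbering C_9.
C_9 = C_8 · 2(2·8+1)/(8+2) = 1430 · 34/10 = 4862.

4862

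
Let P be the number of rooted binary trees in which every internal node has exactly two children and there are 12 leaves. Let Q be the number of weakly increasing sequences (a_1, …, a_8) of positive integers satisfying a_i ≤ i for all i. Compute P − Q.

57356

A full binary tree with L leaves has L−1 internal nodes and is counted by C_{L−1}; L = 12 gives C_11. So P = C_11 = 58786.
Weakly increasing sequences with a_i ≤ i biject with Dyck paths of semilength 8, so there are C_8. So Q = C_8 = 1430.
P − Q = 58786 − 1430 = 57356.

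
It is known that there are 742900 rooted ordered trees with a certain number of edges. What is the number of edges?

Rooted ordered trees with n edges are counted by C_n, and C_13 = 742900.

13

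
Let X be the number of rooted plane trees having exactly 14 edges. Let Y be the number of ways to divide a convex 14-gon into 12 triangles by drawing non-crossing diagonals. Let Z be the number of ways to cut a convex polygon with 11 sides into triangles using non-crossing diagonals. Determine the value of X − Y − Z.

Rooted ordered trees with n edges are counted by C_n; here n = 14. So X = C_14 = 2674440.
Triangulations of a convex m-gon are counted by C_{m−2}; with m = 14 this is C_12. So Y = C_12 = 208012.
Triangulations of a convex m-gon are counted by C_{m−2}; with m = 11 this is C_9. So Z = C_9 = 4862.
X − Y − Z = 2674440 − 208012 − 4862 = 2461566.

2461566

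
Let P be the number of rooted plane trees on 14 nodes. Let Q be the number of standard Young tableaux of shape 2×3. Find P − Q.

Rooted ordered (plane) trees on m nodes have m−1 edges and are counted by C_{m−1}; m = 14 gives C_13. So P = C_13 = 742900.
Standard Young tableaux of shape 2×n are counted by C_n; here n = 3. So Q = C_3 = 5.
P − Q = 742900 − 5 = 742895.

742895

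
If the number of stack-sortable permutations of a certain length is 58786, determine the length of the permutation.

11

Stack-sortable permutations of [n] are counted by C_n; 58786 = C_11.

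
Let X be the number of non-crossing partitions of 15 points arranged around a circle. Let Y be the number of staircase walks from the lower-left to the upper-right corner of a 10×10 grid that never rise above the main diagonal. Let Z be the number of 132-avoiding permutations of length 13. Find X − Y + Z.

10420949

The non-crossing partitions of [15] form a lattice of size C_15. So X = C_15 = 9694845.
Sub-diagonal monotone paths from (0,0) to (10,10) biject with Dyck paths of semilength 10, giving C_10. So Y = C_10 = 16796.
Permutations of [n] avoiding any single length-3 pattern are counted by C_n; here n = 13. So Z = C_13 = 742900.
X − Y + Z = 9694845 − 16796 + 742900 = 10420949.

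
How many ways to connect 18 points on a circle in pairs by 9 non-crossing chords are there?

4862

Non-crossing perfect matchings of 2n points on a circle are counted by C_n; with 18 points, n = 9.
C_9 = C_8 · 2(2·8+1)/(8+2) = 1430 · 34/10 = 4862.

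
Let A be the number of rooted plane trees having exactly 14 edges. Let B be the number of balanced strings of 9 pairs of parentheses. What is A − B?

Rooted ordered trees with n edges are counted by C_n; here n = 14. So A = C_14 = 2674440.
With 9 pairs the number of balanced bracket strings is the Catalan number C_9. So B = C_9 = 4862.
A − B = 2674440 − 4862 = 2669578.

2669578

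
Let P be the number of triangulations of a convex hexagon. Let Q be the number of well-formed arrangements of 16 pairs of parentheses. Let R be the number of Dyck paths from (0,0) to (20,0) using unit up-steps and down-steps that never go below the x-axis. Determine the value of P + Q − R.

The number of triangulations of a 6-gon is the Catalan number C_4 (index = sides − 2). So P = C_4 = 14.
Balanced strings of n pairs of brackets are counted by C_n; here n = 16. So Q = C_16 = 35357670.
Paths of 10 up- and 10 down-steps that never dip below the axis are Dyck paths; their count is C_10. So R = C_10 = 16796.
P + Q − R = 14 + 35357670 − 16796 = 35340888.

35340888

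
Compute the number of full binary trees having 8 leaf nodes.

429

A full binary tree with L leaves has L−1 internal nodes and is counted by C_{L−1}; L = 8 gives C_7.
C_7 = C(14,7)/8 = 3432/8 = 429.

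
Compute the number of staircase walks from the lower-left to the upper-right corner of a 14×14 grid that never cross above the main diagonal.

2674440

Monotone paths in an n×n grid that stay weakly below the diagonal are counted by C_n; here n = 14.
C_14 = C_13 · 2(2·13+1)/(13+2) = 742900 · 54/15 = 2674440.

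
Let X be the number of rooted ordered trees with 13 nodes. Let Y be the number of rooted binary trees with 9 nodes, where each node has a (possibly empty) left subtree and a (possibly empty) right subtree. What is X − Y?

203150

Rooted ordered (plane) trees on m nodes have m−1 edges and are counted by C_{m−1}; m = 13 gives C_12. So X = C_12 = 208012.
Rooted binary trees with 9 nodes (each child slot possibly empty) number C_9. So Y = C_9 = 4862.
X − Y = 208012 − 4862 = 203150.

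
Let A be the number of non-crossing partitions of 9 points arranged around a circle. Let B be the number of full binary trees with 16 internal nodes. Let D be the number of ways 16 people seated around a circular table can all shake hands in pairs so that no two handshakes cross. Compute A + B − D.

Non-crossing partitions of an n-element set are counted by C_n; here n = 9. So A = C_9 = 4862.
The number of full binary trees on 16 internal nodes is the Catalan number C_16. So B = C_16 = 35357670.
With 16 = 2·8 people, non-crossing handshake pairings are non-crossing perfect matchings on a circle, counted by C_8. So D = C_8 = 1430.
A + B − D = 4862 + 35357670 − 1430 = 35361102.

35361102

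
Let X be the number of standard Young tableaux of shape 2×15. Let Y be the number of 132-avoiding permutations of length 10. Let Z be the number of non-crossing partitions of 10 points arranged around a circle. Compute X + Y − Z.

Standard Young tableaux of shape 2×n are counted by C_n; here n = 15. So X = C_15 = 9694845.
Permutations of [n] avoiding any single length-3 pattern are counted by C_n; here n = 10. So Y = C_10 = 16796.
The non-crossing partitions of [10] form a lattice of size C_10. So Z = C_10 = 16796.
X + Y − Z = 9694845 + 16796 − 16796 = 9694845.

9694845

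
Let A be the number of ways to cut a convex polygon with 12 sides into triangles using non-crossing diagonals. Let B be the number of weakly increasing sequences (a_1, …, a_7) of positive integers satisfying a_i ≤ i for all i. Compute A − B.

16367

A convex 12-gon is triangulated into 10 triangles, and the number of such triangulations is the Catalan number C_{12−2} = C_10. So A = C_10 = 16796.
Such sub-staircase sequences of length n are counted by C_n; here n = 7. So B = C_7 = 429.
A − B = 16796 − 429 = 16367.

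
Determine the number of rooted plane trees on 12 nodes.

58786

Rooted ordered (plane) trees on m nodes have m−1 edges and are counted by C_{m−1}; m = 12 gives C_11.
C_11 = C_10 · 2(2·10+1)/(10+2) = 16796 · 42/12 = 58786.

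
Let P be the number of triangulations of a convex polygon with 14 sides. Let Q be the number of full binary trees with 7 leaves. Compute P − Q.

A convex 14-gon is triangulated into 12 triangles, and the number of such triangulations is the Catalan number C_{14−2} = C_12. So P = C_12 = 208012.
Full binary trees with 7 leaves have 7−1 = 6 internal nodes, so there are C_6 of them. So Q = C_6 = 132.
P − Q = 208012 − 132 = 207880.

207880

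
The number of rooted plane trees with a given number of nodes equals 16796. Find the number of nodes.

Rooted ordered trees on m nodes are counted by C_{m−1}, and C_10 = 16796.
So the index is 10, and the number of nodes is 10 + 1 = 11.

11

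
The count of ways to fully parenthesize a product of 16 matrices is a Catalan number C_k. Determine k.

Bracketing 16 factors into binary products is counted by C_{16−1} = C_15.

15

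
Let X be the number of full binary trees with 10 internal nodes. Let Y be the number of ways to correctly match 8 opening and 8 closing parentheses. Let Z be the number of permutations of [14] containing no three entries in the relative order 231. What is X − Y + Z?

The number of full binary trees on 10 internal nodes is the Catalan number C_10. So X = C_10 = 16796.
A balanced arrangement of 8 bracket pairs is a Dyck word of semilength 8, so the count is C_8. So Y = C_8 = 1430.
Permutations of [n] avoiding any single length-3 pattern are counted by C_n; here n = 14. So Z = C_14 = 2674440.
X − Y + Z = 16796 − 1430 + 2674440 = 2689806.

2689806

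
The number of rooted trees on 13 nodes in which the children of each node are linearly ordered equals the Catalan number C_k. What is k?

A rooted plane tree on 13 nodes has 12 edges, and such trees are counted by C_12.

12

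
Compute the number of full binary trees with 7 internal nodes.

429

Full binary trees with n internal nodes are counted by C_n; here n = 7.
C_7 = C(14,7)/8 = 3432/8 = 429.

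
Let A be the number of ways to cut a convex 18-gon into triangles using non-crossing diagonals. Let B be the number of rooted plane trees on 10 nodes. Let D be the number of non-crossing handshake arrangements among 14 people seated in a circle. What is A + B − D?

35362103

A convex 18-gon is triangulated into 16 triangles, and the number of such triangulations is the Catalan number C_{18−2} = C_16. So A = C_16 = 35357670.
A rooted plane tree on 10 nodes has 9 edges, and such trees are counted by C_9. So B = C_9 = 4862.
Non-crossing handshake pairings of 2n people are counted by C_n; 14 people gives n = 7. So D = C_7 = 429.
A + B − D = 35357670 + 4862 − 429 = 35362103.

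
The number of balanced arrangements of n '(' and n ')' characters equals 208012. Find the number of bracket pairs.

Balanced strings of n bracket-pairs are counted by C_n. Since C_12 = 208012, the index is 12.

12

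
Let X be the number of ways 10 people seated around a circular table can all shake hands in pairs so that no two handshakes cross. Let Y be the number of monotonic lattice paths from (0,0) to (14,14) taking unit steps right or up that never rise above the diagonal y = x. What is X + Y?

2674482

With 10 = 2·5 people, non-crossing handshake pairings are non-crossing perfect matchings on a circle, counted by C_5. So X = C_5 = 42.
Monotone paths in an n×n grid that stay weakly below the diagonal are counted by C_n; here n = 14. So Y = C_14 = 2674440.
X + Y = 42 + 2674440 = 2674482.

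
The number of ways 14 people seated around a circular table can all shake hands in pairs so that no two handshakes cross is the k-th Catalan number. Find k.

Non-crossing handshake pairings of 2n people are counted by C_n; 14 people gives n = 7.

7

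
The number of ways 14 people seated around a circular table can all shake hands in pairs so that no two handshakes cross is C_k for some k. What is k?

Non-crossing handshake pairings of 2n people are counted by C_n; 14 people gives n = 7.

7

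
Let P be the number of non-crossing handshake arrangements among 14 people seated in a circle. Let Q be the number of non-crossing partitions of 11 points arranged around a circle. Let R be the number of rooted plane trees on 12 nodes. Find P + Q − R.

429

Non-crossing handshake pairings of 2n people are counted by C_n; 14 people gives n = 7. So P = C_7 = 429.
The non-crossing partitions of [11] form a lattice of size C_11. So Q = C_11 = 58786.
Rooted ordered (plane) trees on m nodes have m−1 edges and are counted by C_{m−1}; m = 12 gives C_11. So R = C_11 = 58786.
P + Q − R = 429 + 58786 − 58786 = 429.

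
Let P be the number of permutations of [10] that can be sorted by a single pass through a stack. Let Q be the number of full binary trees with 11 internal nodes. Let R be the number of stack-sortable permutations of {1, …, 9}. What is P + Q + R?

Stack-sortable permutations are exactly the 231-avoiding ones, counted by C_n; here n = 10. So P = C_10 = 16796.
Full binary trees with n internal nodes are counted by C_n; here n = 11. So Q = C_11 = 58786.
By Knuth's characterisation, the stack-sortable permutations of length 9 are the 231-avoiders, numbering C_9. So R = C_9 = 4862.
P + Q + R = 16796 + 58786 + 4862 = 80444.

80444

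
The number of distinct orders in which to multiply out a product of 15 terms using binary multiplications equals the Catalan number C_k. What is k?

Parenthesizations of m factors correspond to full binary trees with m leaves, counted by C_{m−1}; m = 15 gives C_14.

14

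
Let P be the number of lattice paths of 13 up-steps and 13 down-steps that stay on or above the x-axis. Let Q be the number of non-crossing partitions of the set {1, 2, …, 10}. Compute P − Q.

A Dyck path with 13 up-steps and 13 down-steps has semilength 13, so there are C_13 of them. So P = C_13 = 742900.
Non-crossing partitions of an n-element set are counted by C_n; here n = 10. So Q = C_10 = 16796.
P − Q = 742900 − 16796 = 726104.

726104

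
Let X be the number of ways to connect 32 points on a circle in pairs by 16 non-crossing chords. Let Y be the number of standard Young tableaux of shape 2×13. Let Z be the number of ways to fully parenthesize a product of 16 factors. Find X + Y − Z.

26405725

Pairing 32 circle points by 16 non-crossing chords gives C_16 matchings. So X = C_16 = 35357670.
Standard Young tableaux of shape 2×n are counted by C_n; here n = 13. So Y = C_13 = 742900.
Ways to associate a product of 16 factors correspond to binary trees on 16 leaves, so the count is C_15. So Z = C_15 = 9694845.
X + Y − Z = 35357670 + 742900 − 9694845 = 26405725.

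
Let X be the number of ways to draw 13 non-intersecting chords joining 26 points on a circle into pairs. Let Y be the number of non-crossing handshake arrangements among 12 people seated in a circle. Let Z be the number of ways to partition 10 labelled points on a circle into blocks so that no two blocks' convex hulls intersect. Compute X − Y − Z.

Non-crossing perfect matchings of 2n points on a circle are counted by C_n; with 26 points, n = 13. So X = C_13 = 742900.
With 12 = 2·6 people, non-crossing handshake pairings are non-crossing perfect matchings on a circle, counted by C_6. So Y = C_6 = 132.
Non-crossing partitions of an n-element set are counted by C_n; here n = 10. So Z = C_10 = 16796.
X − Y − Z = 742900 − 132 − 16796 = 725972.

725972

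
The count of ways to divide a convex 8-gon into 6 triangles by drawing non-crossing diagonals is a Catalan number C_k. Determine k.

6

A convex 8-gon is triangulated into 6 triangles, and the number of such triangulations is the Catalan number C_{8−2} = C_6.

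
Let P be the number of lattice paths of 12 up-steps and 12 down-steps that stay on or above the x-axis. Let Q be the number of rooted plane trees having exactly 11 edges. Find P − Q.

Paths of 12 up- and 12 down-steps that never dip below the axis are Dyck paths; their count is C_12. So P = C_12 = 208012.
A rooted plane tree with 11 edges has 12 nodes, and the count is C_11. So Q = C_11 = 58786.
P − Q = 208012 − 58786 = 149226.

149226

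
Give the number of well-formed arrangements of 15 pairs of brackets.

Balanced strings of n pairs of brackets are counted by C_n; here n = 15.
C_15 = 9694845.

9694845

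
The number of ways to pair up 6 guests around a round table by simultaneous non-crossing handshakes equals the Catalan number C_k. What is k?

3

With 6 = 2·3 people, non-crossing handshake pairings are non-crossing perfect matchings on a circle, counted by C_3.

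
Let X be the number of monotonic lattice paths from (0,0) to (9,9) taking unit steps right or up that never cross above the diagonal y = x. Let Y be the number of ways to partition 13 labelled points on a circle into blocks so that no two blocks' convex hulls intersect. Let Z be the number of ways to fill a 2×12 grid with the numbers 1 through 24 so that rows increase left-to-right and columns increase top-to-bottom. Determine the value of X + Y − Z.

539750

Monotone paths in an n×n grid that stay weakly below the diagonal are counted by C_n; here n = 9. So X = C_9 = 4862.
Non-crossing partitions of an n-element set are counted by C_n; here n = 13. So Y = C_13 = 742900.
By the hook-length formula (or a Dyck-path bijection), SYT of shape 2×12 number C_12. So Z = C_12 = 208012.
X + Y − Z = 4862 + 742900 − 208012 = 539750.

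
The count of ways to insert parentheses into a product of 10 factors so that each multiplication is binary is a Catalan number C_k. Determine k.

Parenthesizations of m factors correspond to full binary trees with m leaves, counted by C_{m−1}; m = 10 gives C_9.

9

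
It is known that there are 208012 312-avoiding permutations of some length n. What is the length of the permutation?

Permutations of [n] avoiding a fixed length-3 pattern are counted by C_n. The Catalan number equal to 208012 is C_12.

12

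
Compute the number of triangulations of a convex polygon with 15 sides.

Triangulations of a convex m-gon are counted by C_{m−2}; with m = 15 this is C_13.
C_13 = C(26,13)/14 = 10400600/14 = 742900.

742900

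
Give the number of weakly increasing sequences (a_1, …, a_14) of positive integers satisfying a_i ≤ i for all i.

Such sub-staircase sequences of length n are counted by C_n; here n = 14.
C_14 = C(28,14)/15 = 40116600/15 = 2674440.

2674440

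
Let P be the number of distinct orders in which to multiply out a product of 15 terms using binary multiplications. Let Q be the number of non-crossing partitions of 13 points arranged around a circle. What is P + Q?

3417340

Parenthesizations of m factors correspond to full binary trees with m leaves, counted by C_{m−1}; m = 15 gives C_14. So P = C_14 = 2674440.
Non-crossing partitions of an n-element set are counted by C_n; here n = 13. So Q = C_13 = 742900.
P + Q = 2674440 + 742900 = 3417340.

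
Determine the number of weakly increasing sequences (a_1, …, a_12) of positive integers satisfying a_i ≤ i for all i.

Such sub-staircase sequences of length n are counted by C_n; here n = 12.
C_12 = C_11 · 2(2·11+1)/(11+2) = 58786 · 46/13 = 208012.

208012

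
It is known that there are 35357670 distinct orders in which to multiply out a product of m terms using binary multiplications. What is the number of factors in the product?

Parenthesizations of m factors are counted by C_{m−1}; 35357670 = C_16.
So the index is 16, and the number of factors is 16 + 1 = 17.

17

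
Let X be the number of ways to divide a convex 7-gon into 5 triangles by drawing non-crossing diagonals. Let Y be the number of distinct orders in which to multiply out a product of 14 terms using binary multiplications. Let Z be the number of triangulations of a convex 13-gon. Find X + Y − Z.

684156

The number of triangulations of a 7-gon is the Catalan number C_5 (index = sides − 2). So X = C_5 = 42.
Ways to associate a product of 14 factors correspond to binary trees on 14 leaves, so the count is C_13. So Y = C_13 = 742900.
Triangulations of a convex m-gon are counted by C_{m−2}; with m = 13 this is C_11. So Z = C_11 = 58786.
X + Y − Z = 42 + 742900 − 58786 = 684156.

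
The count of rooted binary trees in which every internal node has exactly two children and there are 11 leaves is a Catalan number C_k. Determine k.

A full binary tree with L leaves has L−1 internal nodes and is counted by C_{L−1}; L = 11 gives C_10.

10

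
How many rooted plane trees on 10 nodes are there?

4862

A rooted plane tree on 10 nodes has 9 edges, and such trees are counted by C_9.
C_9 = C_8 · 2(2·8+1)/(8+2) = 1430 · 34/10 = 4862.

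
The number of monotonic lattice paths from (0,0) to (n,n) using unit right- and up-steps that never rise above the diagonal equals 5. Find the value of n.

3

Such diagonal-avoiding paths in an n×n grid are counted by C_n. The Catalan number equal to 5 is C_3.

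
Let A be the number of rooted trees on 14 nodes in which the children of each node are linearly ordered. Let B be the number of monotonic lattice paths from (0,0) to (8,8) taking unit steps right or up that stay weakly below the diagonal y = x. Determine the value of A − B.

A rooted plane tree on 14 nodes has 13 edges, and such trees are counted by C_13. So A = C_13 = 742900.
Monotone paths in an n×n grid that stay weakly below the diagonal are counted by C_n; here n = 8. So B = C_8 = 1430.
A − B = 742900 − 1430 = 741470.

741470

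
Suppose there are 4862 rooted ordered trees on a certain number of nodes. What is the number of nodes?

10

Rooted ordered trees on m nodes are counted by C_{m−1}; 4862 = C_9.
So the index is 9, and the number of nodes is 9 + 1 = 10.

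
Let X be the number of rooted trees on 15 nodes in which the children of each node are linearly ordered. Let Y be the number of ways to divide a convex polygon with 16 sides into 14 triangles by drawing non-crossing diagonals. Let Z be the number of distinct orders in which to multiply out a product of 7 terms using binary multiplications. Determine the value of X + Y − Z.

5348748

Rooted ordered (plane) trees on m nodes have m−1 edges and are counted by C_{m−1}; m = 15 gives C_14. So X = C_14 = 2674440.
The number of triangulations of a 16-gon is the Catalan number C_14 (index = sides − 2). So Y = C_14 = 2674440.
Ways to associate a product of 7 factors correspond to binary trees on 7 leaves, so the count is C_6. So Z = C_6 = 132.
X + Y − Z = 2674440 + 2674440 − 132 = 5348748.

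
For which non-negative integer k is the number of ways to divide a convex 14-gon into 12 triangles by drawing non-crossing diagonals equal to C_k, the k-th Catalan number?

Triangulations of a convex m-gon are counted by C_{m−2}; with m = 14 this is C_12.

12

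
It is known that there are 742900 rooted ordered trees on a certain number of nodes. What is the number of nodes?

14

Rooted ordered trees on m nodes are counted by C_{m−1}; 742900 = C_13.
So the index is 13, and the number of nodes is 13 + 1 = 14.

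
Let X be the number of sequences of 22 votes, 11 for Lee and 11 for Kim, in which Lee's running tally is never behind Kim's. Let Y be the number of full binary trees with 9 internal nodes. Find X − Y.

Ballot sequences with n votes each where one side never trails are Dyck words, counted by C_n; here n = 11. So X = C_11 = 58786.
The number of full binary trees on 9 internal nodes is the Catalan number C_9. So Y = C_9 = 4862.
X − Y = 58786 − 4862 = 53924.

53924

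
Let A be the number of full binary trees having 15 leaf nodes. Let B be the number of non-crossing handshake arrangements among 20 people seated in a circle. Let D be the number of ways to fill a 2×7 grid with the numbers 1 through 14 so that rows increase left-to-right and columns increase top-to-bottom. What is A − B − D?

2657215

Full binary trees with 15 leaves have 15−1 = 14 internal nodes, so there are C_14 of them. So A = C_14 = 2674440.
Non-crossing handshake pairings of 2n people are counted by C_n; 20 people gives n = 10. So B = C_10 = 16796.
By the hook-length formula (or a Dyck-path bijection), SYT of shape 2×7 number C_7. So D = C_7 = 429.
A − B − D = 2674440 − 16796 − 429 = 2657215.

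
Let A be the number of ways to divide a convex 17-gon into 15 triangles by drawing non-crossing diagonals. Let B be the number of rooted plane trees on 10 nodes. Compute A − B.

9689983

The number of triangulations of a 17-gon is the Catalan number C_15 (index = sides − 2). So A = C_15 = 9694845.
A rooted plane tree on 10 nodes has 9 edges, and such trees are counted by C_9. So B = C_9 = 4862.
A − B = 9694845 − 4862 = 9689983.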